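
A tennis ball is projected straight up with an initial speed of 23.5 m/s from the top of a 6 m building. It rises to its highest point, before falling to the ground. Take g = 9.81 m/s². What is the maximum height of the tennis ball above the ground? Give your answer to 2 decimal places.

34.15 m

Phase 1 (rising): v₀ = 23.5 m/s, a = -9.81 m/s².
v = v₀ + at → t = (0 − 23.5) / -9.81 = 2.40 s
v² = v₀² + 2aΔx → Δx = (0² − 23.5²)/(2·-9.81) = 28.1 m
Maximum height = 6 + 28.1 = 34.1 m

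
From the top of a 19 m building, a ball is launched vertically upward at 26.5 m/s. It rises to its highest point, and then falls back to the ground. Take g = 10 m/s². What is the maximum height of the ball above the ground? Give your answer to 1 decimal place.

54.1 m

Phase 1 (rising): v₀ = 26.5 m/s, a = -10 m/s².
v = v₀ + at → t = (0 − 26.5) / -10 = 2.65 s
v² = v₀² + 2aΔx → Δx = (0² − 26.5²)/(2·-10) = 35.1 m
Maximum height = 19 + 35.1 = 54.1 m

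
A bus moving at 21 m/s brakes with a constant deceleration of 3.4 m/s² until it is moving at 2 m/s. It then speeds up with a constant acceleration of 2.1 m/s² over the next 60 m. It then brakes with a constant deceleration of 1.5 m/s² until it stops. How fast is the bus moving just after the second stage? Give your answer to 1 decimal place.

Phase 1 (decelerating): v₀ = 21.0 m/s, a = -3.4 m/s².
v = v₀ + at → t = (2 − 21.0) / -3.4 = 5.59 s
v² = v₀² + 2aΔx → Δx = (2² − 21.0²)/(2·-3.4) = 64.3 m

Phase 2 (accelerating): v₀ = 2.00 m/s, a = 2.1 m/s².
v² = v₀² + 2aΔx = 2.00² + 2·2.1·60 = 256 → v = 16.0 m/s
t = (v − v₀)/a = (16.0 − 2.00)/2.1 = 6.67 s
Speed at end of phase 2 = 16.0 m/s

16.0 m/s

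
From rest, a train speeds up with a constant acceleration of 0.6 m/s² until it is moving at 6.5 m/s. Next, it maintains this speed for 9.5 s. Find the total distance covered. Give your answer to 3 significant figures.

97.0 m

Phase 1 (accelerating): v₀ = 0 m/s, a = 0.6 m/s².
v = v₀ + at → t = (6.5 − 0) / 0.6 = 10.8 s
v² = v₀² + 2aΔx → Δx = (6.5² − 0²)/(2·0.6) = 35.2 m

Phase 2 (constant speed): v₀ = 6.50 m/s, a = 0 m/s².
v = v₀ + at = 6.50 + (0)(9.5) = 6.50 m/s
Δx = v₀t + ½at² = 6.50·9.5 + 0.5·0·9.5² = 61.8 m
Total distance = 35.2 + 61.8 = 97.0 m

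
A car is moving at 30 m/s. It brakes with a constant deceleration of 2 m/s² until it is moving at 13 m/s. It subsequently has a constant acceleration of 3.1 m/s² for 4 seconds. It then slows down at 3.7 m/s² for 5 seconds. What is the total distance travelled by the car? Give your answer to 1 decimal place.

Phase 1 (decelerating): v₀ = 30.0 m/s, a = -2 m/s².
v = v₀ + at → t = (13 − 30.0) / -2 = 8.50 s
v² = v₀² + 2aΔx → Δx = (13² − 30.0²)/(2·-2) = 183 m

Phase 2 (accelerating): v₀ = 13.0 m/s, a = 3.1 m/s².
v = v₀ + at = 13.0 + (3.1)(4) = 25.4 m/s
Δx = v₀t + ½at² = 13.0·4 + 0.5·3.1·4² = 76.8 m

Phase 3 (decelerating): v₀ = 25.4 m/s, a = -3.7 m/s².
v = v₀ + at = 25.4 + (-3.7)(5) = 6.90 m/s
Δx = v₀t + ½at² = 25.4·5 + 0.5·-3.7·5² = 80.8 m
Total distance = 183 + 76.8 + 80.8 = 340 m

340.3 m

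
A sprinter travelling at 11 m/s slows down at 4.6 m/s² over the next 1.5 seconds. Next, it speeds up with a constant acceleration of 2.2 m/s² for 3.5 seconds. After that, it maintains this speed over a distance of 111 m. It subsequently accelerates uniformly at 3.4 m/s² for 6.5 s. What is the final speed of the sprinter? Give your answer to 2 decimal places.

33.90 m/s

Phase 1 (decelerating): v₀ = 11.0 m/s, a = -4.6 m/s².
v = v₀ + at = 11.0 + (-4.6)(1.5) = 4.10 m/s
Δx = v₀t + ½at² = 11.0·1.5 + 0.5·-4.6·1.5² = 11.3 m

Phase 2 (accelerating): v₀ = 4.10 m/s, a = 2.2 m/s².
v = v₀ + at = 4.10 + (2.2)(3.5) = 11.8 m/s
Δx = v₀t + ½at² = 4.10·3.5 + 0.5·2.2·3.5² = 27.8 m

Phase 3 (constant speed): v₀ = 11.8 m/s, a = 0 m/s².
Constant speed: t = d/v = 111/11.8 = 9.41 s

Phase 4 (accelerating): v₀ = 11.8 m/s, a = 3.4 m/s².
v = v₀ + at = 11.8 + (3.4)(6.5) = 33.9 m/s
Δx = v₀t + ½at² = 11.8·6.5 + 0.5·3.4·6.5² = 149 m
Final speed = 33.9 m/s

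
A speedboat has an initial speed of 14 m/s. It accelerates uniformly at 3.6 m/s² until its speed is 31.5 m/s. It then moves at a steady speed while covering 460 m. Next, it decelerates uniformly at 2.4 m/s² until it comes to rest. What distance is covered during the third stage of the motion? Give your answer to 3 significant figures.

Phase 1 (accelerating): v₀ = 14.0 m/s, a = 3.6 m/s².
v = v₀ + at → t = (31.5 − 14.0) / 3.6 = 4.86 s
v² = v₀² + 2aΔx → Δx = (31.5² − 14.0²)/(2·3.6) = 111 m

Phase 2 (constant speed): v₀ = 31.5 m/s, a = 0 m/s².
Constant speed: t = d/v = 460/31.5 = 14.6 s

Phase 3 (decelerating): v₀ = 31.5 m/s, a = -2.4 m/s².
v = v₀ + at → t = (0 − 31.5) / -2.4 = 13.1 s
v² = v₀² + 2aΔx → Δx = (0² − 31.5²)/(2·-2.4) = 207 m
Distance in phase 3 = 207 m

207 m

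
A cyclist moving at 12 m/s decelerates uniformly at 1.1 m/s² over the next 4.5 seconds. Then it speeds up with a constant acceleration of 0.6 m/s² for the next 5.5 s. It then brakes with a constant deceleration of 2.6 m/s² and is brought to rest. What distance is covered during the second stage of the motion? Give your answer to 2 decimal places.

47.85 m

Phase 1 (decelerating): v₀ = 12.0 m/s, a = -1.1 m/s².
v = v₀ + at = 12.0 + (-1.1)(4.5) = 7.05 m/s
Δx = v₀t + ½at² = 12.0·4.5 + 0.5·-1.1·4.5² = 42.9 m

Phase 2 (accelerating): v₀ = 7.05 m/s, a = 0.6 m/s².
v = v₀ + at = 7.05 + (0.6)(5.5) = 10.3 m/s
Δx = v₀t + ½at² = 7.05·5.5 + 0.5·0.6·5.5² = 47.8 m
Distance in phase 2 = 47.8 m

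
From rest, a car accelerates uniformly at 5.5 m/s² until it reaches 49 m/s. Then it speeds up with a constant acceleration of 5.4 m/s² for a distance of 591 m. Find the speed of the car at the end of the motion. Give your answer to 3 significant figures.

Phase 1 (accelerating): v₀ = 0 m/s, a = 5.5 m/s².
v = v₀ + at → t = (49 − 0) / 5.5 = 8.91 s
v² = v₀² + 2aΔx → Δx = (49² − 0²)/(2·5.5) = 218 m

Phase 2 (accelerating): v₀ = 49.0 m/s, a = 5.4 m/s².
v² = v₀² + 2aΔx = 49.0² + 2·5.4·591 = 8780 → v = 93.7 m/s
t = (v − v₀)/a = (93.7 − 49.0)/5.4 = 8.28 s
Final speed = 93.7 m/s

93.7 m/s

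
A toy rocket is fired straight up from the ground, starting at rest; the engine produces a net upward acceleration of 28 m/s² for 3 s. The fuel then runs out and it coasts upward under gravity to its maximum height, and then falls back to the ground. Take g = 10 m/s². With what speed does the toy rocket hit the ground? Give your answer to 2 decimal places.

Phase 1 (powered ascent): v₀ = 0 m/s, a = 28 m/s².
v = v₀ + at = 0 + (28)(3) = 84.0 m/s
Δx = v₀t + ½at² = 0·3 + 0.5·28·3² = 126 m

Phase 2 (coasting upward): v₀ = 84.0 m/s, a = -10 m/s².
v = v₀ + at → t = (0 − 84.0) / -10 = 8.40 s
v² = v₀² + 2aΔx → Δx = (0² − 84.0²)/(2·-10) = 353 m

Phase 3 (free fall): v₀ = 0 m/s, a = -10 m/s².
Falls 479 m from rest: t = √(2·479/10) = 9.79 s; v = g·t = 97.9 m/s.
Impact speed = 97.9 m/s

97.86 m/s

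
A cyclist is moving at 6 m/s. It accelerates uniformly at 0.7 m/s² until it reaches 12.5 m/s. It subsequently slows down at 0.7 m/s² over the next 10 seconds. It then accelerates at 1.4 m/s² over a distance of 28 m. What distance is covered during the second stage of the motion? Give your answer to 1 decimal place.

Phase 1 (accelerating): v₀ = 6.00 m/s, a = 0.7 m/s².
v = v₀ + at → t = (12.5 − 6.00) / 0.7 = 9.29 s
v² = v₀² + 2aΔx → Δx = (12.5² − 6.00²)/(2·0.7) = 85.9 m

Phase 2 (decelerating): v₀ = 12.5 m/s, a = -0.7 m/s².
v = v₀ + at = 12.5 + (-0.7)(10) = 5.50 m/s
Δx = v₀t + ½at² = 12.5·10 + 0.5·-0.7·10² = 90.0 m
Distance in phase 2 = 90.0 m

90.0 m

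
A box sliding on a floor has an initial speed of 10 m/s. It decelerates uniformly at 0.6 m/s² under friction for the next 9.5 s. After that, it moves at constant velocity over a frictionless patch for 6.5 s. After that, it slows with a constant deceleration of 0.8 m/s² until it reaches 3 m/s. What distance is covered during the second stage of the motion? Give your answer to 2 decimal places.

27.95 m

Phase 1 (decelerating): v₀ = 10.0 m/s, a = -0.6 m/s².
v = v₀ + at = 10.0 + (-0.6)(9.5) = 4.30 m/s
Δx = v₀t + ½at² = 10.0·9.5 + 0.5·-0.6·9.5² = 67.9 m

Phase 2 (constant speed): v₀ = 4.30 m/s, a = 0 m/s².
v = v₀ + at = 4.30 + (0)(6.5) = 4.30 m/s
Δx = v₀t + ½at² = 4.30·6.5 + 0.5·0·6.5² = 27.9 m
Distance in phase 2 = 27.9 m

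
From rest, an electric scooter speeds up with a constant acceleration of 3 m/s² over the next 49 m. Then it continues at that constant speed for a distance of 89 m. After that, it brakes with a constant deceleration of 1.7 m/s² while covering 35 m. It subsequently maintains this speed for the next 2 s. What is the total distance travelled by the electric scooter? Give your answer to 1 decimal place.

199.5 m

Phase 1 (accelerating): v₀ = 0 m/s, a = 3 m/s².
v² = v₀² + 2aΔx = 0² + 2·3·49 = 294 → v = 17.1 m/s
t = (v − v₀)/a = (17.1 − 0)/3 = 5.72 s

Phase 2 (constant speed): v₀ = 17.1 m/s, a = 0 m/s².
Constant speed: t = d/v = 89/17.1 = 5.19 s

Phase 3 (decelerating): v₀ = 17.1 m/s, a = -1.7 m/s².
v² = v₀² + 2aΔx = 17.1² + 2·-1.7·35 = 175 → v = 13.2 m/s
t = (v − v₀)/a = (13.2 − 17.1)/-1.7 = 2.30 s

Phase 4 (constant speed): v₀ = 13.2 m/s, a = 0 m/s².
v = v₀ + at = 13.2 + (0)(2) = 13.2 m/s
Δx = v₀t + ½at² = 13.2·2 + 0.5·0·2² = 26.5 m
Total distance = 49.0 + 89.0 + 35.0 + 26.5 = 199 m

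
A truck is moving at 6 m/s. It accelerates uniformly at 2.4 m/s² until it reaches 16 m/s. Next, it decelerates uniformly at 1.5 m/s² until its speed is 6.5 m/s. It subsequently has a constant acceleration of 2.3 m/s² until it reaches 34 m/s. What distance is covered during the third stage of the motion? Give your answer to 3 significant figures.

242 m

Phase 1 (accelerating): v₀ = 6.00 m/s, a = 2.4 m/s².
v = v₀ + at → t = (16 − 6.00) / 2.4 = 4.17 s
v² = v₀² + 2aΔx → Δx = (16² − 6.00²)/(2·2.4) = 45.8 m

Phase 2 (decelerating): v₀ = 16.0 m/s, a = -1.5 m/s².
v = v₀ + at → t = (6.5 − 16.0) / -1.5 = 6.33 s
v² = v₀² + 2aΔx → Δx = (6.5² − 16.0²)/(2·-1.5) = 71.2 m

Phase 3 (accelerating): v₀ = 6.50 m/s, a = 2.3 m/s².
v = v₀ + at → t = (34 − 6.50) / 2.3 = 12.0 s
v² = v₀² + 2aΔx → Δx = (34² − 6.50²)/(2·2.3) = 242 m
Distance in phase 3 = 242 m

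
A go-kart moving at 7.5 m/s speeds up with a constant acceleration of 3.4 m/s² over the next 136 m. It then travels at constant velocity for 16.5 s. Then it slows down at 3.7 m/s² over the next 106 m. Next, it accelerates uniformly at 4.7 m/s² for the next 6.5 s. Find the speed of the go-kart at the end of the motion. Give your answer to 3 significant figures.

Phase 1 (accelerating): v₀ = 7.50 m/s, a = 3.4 m/s².
v² = v₀² + 2aΔx = 7.50² + 2·3.4·136 = 981 → v = 31.3 m/s
t = (v − v₀)/a = (31.3 − 7.50)/3.4 = 7.01 s

Phase 2 (constant speed): v₀ = 31.3 m/s, a = 0 m/s².
v = v₀ + at = 31.3 + (0)(16.5) = 31.3 m/s
Δx = v₀t + ½at² = 31.3·16.5 + 0.5·0·16.5² = 517 m

Phase 3 (decelerating): v₀ = 31.3 m/s, a = -3.7 m/s².
v² = v₀² + 2aΔx = 31.3² + 2·-3.7·106 = 197 → v = 14.0 m/s
t = (v − v₀)/a = (14.0 − 31.3)/-3.7 = 4.68 s

Phase 4 (accelerating): v₀ = 14.0 m/s, a = 4.7 m/s².
v = v₀ + at = 14.0 + (4.7)(6.5) = 44.6 m/s
Δx = v₀t + ½at² = 14.0·6.5 + 0.5·4.7·6.5² = 190 m
Final speed = 44.6 m/s

44.6 m/s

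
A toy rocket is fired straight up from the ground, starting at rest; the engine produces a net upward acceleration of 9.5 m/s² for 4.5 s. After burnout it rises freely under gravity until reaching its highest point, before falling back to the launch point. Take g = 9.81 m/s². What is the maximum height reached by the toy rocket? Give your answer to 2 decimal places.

Phase 1 (powered ascent): v₀ = 0 m/s, a = 9.5 m/s².
v = v₀ + at = 0 + (9.5)(4.5) = 42.8 m/s
Δx = v₀t + ½at² = 0·4.5 + 0.5·9.5·4.5² = 96.2 m

Phase 2 (coasting upward): v₀ = 42.8 m/s, a = -9.81 m/s².
v = v₀ + at → t = (0 − 42.8) / -9.81 = 4.36 s
v² = v₀² + 2aΔx → Δx = (0² − 42.8²)/(2·-9.81) = 93.1 m
Maximum height = 96.2 + 93.1 = 189 m

189.34 m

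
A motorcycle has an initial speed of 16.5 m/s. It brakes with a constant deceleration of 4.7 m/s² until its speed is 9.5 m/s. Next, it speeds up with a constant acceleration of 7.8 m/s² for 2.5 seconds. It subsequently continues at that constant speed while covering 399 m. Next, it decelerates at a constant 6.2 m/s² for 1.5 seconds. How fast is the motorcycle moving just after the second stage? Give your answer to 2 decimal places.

29.00 m/s

Phase 1 (decelerating): v₀ = 16.5 m/s, a = -4.7 m/s².
v = v₀ + at → t = (9.5 − 16.5) / -4.7 = 1.49 s
v² = v₀² + 2aΔx → Δx = (9.5² − 16.5²)/(2·-4.7) = 19.4 m

Phase 2 (accelerating): v₀ = 9.50 m/s, a = 7.8 m/s².
v = v₀ + at = 9.50 + (7.8)(2.5) = 29.0 m/s
Δx = v₀t + ½at² = 9.50·2.5 + 0.5·7.8·2.5² = 48.1 m
Speed at end of phase 2 = 29.0 m/s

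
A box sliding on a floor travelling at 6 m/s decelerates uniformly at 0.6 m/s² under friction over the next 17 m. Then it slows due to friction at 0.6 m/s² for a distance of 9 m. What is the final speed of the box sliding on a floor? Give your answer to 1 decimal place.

2.2 m/s

Phase 1 (decelerating): v₀ = 6.00 m/s, a = -0.6 m/s².
v² = v₀² + 2aΔx = 6.00² + 2·-0.6·17 = 15.6 → v = 3.95 m/s
t = (v − v₀)/a = (3.95 − 6.00)/-0.6 = 3.42 s

Phase 2 (decelerating): v₀ = 3.95 m/s, a = -0.6 m/s².
v² = v₀² + 2aΔx = 3.95² + 2·-0.6·9 = 4.80 → v = 2.19 m/s
t = (v − v₀)/a = (2.19 − 3.95)/-0.6 = 2.93 s
Final speed = 2.19 m/s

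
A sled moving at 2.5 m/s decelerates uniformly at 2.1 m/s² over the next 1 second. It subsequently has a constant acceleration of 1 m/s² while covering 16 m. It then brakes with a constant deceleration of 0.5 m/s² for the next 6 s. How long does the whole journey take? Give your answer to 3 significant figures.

12.3 s

Phase 1 (decelerating): v₀ = 2.50 m/s, a = -2.1 m/s².
v = v₀ + at = 2.50 + (-2.1)(1) = 0.400 m/s
Δx = v₀t + ½at² = 2.50·1 + 0.5·-2.1·1² = 1.45 m

Phase 2 (accelerating): v₀ = 0.400 m/s, a = 1 m/s².
v² = v₀² + 2aΔx = 0.400² + 2·1·16 = 32.2 → v = 5.67 m/s
t = (v − v₀)/a = (5.67 − 0.400)/1 = 5.27 s

Phase 3 (decelerating): v₀ = 5.67 m/s, a = -0.5 m/s².
v = v₀ + at = 5.67 + (-0.5)(6) = 2.67 m/s
Δx = v₀t + ½at² = 5.67·6 + 0.5·-0.5·6² = 25.0 m
Total time = 1.00 + 5.27 + 6.00 = 12.3 s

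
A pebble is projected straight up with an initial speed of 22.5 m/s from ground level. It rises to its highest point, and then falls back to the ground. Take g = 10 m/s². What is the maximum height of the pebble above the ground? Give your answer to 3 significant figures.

Phase 1 (rising): v₀ = 22.5 m/s, a = -10 m/s².
v = v₀ + at → t = (0 − 22.5) / -10 = 2.25 s
v² = v₀² + 2aΔx → Δx = (0² − 22.5²)/(2·-10) = 25.3 m
Maximum height = 25.3 m

25.3 m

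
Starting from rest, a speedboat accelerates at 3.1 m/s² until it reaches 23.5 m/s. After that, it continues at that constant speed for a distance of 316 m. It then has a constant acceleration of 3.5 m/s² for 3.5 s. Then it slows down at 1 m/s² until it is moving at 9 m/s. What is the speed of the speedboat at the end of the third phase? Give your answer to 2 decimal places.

Phase 1 (accelerating): v₀ = 0 m/s, a = 3.1 m/s².
v = v₀ + at → t = (23.5 − 0) / 3.1 = 7.58 s
v² = v₀² + 2aΔx → Δx = (23.5² − 0²)/(2·3.1) = 89.1 m

Phase 2 (constant speed): v₀ = 23.5 m/s, a = 0 m/s².
Constant speed: t = d/v = 316/23.5 = 13.4 s

Phase 3 (accelerating): v₀ = 23.5 m/s, a = 3.5 m/s².
v = v₀ + at = 23.5 + (3.5)(3.5) = 35.8 m/s
Δx = v₀t + ½at² = 23.5·3.5 + 0.5·3.5·3.5² = 104 m
Speed at end of phase 3 = 35.8 m/s

35.75 m/s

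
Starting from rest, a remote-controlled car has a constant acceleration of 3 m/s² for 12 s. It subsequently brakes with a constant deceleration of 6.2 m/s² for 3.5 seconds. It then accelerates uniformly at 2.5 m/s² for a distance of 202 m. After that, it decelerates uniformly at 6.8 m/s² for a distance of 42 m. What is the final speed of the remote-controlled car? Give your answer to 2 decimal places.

25.36 m/s

Phase 1 (accelerating): v₀ = 0 m/s, a = 3 m/s².
v = v₀ + at = 0 + (3)(12) = 36.0 m/s
Δx = v₀t + ½at² = 0·12 + 0.5·3·12² = 216 m

Phase 2 (decelerating): v₀ = 36.0 m/s, a = -6.2 m/s².
v = v₀ + at = 36.0 + (-6.2)(3.5) = 14.3 m/s
Δx = v₀t + ½at² = 36.0·3.5 + 0.5·-6.2·3.5² = 88.0 m

Phase 3 (accelerating): v₀ = 14.3 m/s, a = 2.5 m/s².
v² = v₀² + 2aΔx = 14.3² + 2·2.5·202 = 1210 → v = 34.8 m/s
t = (v − v₀)/a = (34.8 − 14.3)/2.5 = 8.22 s

Phase 4 (decelerating): v₀ = 34.8 m/s, a = -6.8 m/s².
v² = v₀² + 2aΔx = 34.8² + 2·-6.8·42 = 643 → v = 25.4 m/s
t = (v − v₀)/a = (25.4 − 34.8)/-6.8 = 1.40 s
Final speed = 25.4 m/s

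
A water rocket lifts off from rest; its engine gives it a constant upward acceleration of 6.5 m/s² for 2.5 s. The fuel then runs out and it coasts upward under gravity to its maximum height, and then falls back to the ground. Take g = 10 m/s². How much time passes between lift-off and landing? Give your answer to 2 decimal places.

6.71 s

Phase 1 (powered ascent): v₀ = 0 m/s, a = 6.5 m/s².
v = v₀ + at = 0 + (6.5)(2.5) = 16.2 m/s
Δx = v₀t + ½at² = 0·2.5 + 0.5·6.5·2.5² = 20.3 m

Phase 2 (coasting upward): v₀ = 16.2 m/s, a = -10 m/s².
v = v₀ + at → t = (0 − 16.2) / -10 = 1.62 s
v² = v₀² + 2aΔx → Δx = (0² − 16.2²)/(2·-10) = 13.2 m

Phase 3 (free fall): v₀ = 0 m/s, a = -10 m/s².
Falls 33.5 m from rest: t = √(2·33.5/10) = 2.59 s; v = g·t = 25.9 m/s.
Total time = 2.50 + 1.62 + 2.59 = 6.71 s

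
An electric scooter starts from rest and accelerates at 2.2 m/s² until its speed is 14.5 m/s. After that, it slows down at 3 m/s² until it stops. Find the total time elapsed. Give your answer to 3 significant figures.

Phase 1 (accelerating): v₀ = 0 m/s, a = 2.2 m/s².
v = v₀ + at → t = (14.5 − 0) / 2.2 = 6.59 s
v² = v₀² + 2aΔx → Δx = (14.5² − 0²)/(2·2.2) = 47.8 m

Phase 2 (decelerating): v₀ = 14.5 m/s, a = -3 m/s².
v = v₀ + at → t = (0 − 14.5) / -3 = 4.83 s
v² = v₀² + 2aΔx → Δx = (0² − 14.5²)/(2·-3) = 35.0 m
Total time = 6.59 + 4.83 = 11.4 s

11.4 s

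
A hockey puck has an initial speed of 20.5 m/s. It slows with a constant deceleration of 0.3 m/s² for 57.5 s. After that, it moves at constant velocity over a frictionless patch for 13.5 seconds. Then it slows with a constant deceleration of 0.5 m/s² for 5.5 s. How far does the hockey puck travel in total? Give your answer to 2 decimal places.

Phase 1 (decelerating): v₀ = 20.5 m/s, a = -0.3 m/s².
v = v₀ + at = 20.5 + (-0.3)(57.5) = 3.25 m/s
Δx = v₀t + ½at² = 20.5·57.5 + 0.5·-0.3·57.5² = 683 m

Phase 2 (constant speed): v₀ = 3.25 m/s, a = 0 m/s².
v = v₀ + at = 3.25 + (0)(13.5) = 3.25 m/s
Δx = v₀t + ½at² = 3.25·13.5 + 0.5·0·13.5² = 43.9 m

Phase 3 (decelerating): v₀ = 3.25 m/s, a = -0.5 m/s².
v = v₀ + at = 3.25 + (-0.5)(5.5) = 0.500 m/s
Δx = v₀t + ½at² = 3.25·5.5 + 0.5·-0.5·5.5² = 10.3 m
Total distance = 683 + 43.9 + 10.3 = 737 m

737.00 m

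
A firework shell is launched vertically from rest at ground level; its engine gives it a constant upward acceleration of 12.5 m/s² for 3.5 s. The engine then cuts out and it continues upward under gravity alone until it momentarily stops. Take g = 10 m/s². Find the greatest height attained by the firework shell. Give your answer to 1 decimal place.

172.3 m

Phase 1 (powered ascent): v₀ = 0 m/s, a = 12.5 m/s².
v = v₀ + at = 0 + (12.5)(3.5) = 43.8 m/s
Δx = v₀t + ½at² = 0·3.5 + 0.5·12.5·3.5² = 76.6 m

Phase 2 (coasting upward): v₀ = 43.8 m/s, a = -10 m/s².
v = v₀ + at → t = (0 − 43.8) / -10 = 4.38 s
v² = v₀² + 2aΔx → Δx = (0² − 43.8²)/(2·-10) = 95.7 m
Maximum height = 76.6 + 95.7 = 172 m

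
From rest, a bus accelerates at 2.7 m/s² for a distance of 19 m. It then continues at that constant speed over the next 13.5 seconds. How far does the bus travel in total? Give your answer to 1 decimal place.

Phase 1 (accelerating): v₀ = 0 m/s, a = 2.7 m/s².
v² = v₀² + 2aΔx = 0² + 2·2.7·19 = 103 → v = 10.1 m/s
t = (v − v₀)/a = (10.1 − 0)/2.7 = 3.75 s

Phase 2 (constant speed): v₀ = 10.1 m/s, a = 0 m/s².
v = v₀ + at = 10.1 + (0)(13.5) = 10.1 m/s
Δx = v₀t + ½at² = 10.1·13.5 + 0.5·0·13.5² = 137 m
Total distance = 19.0 + 137 = 156 m

155.7 m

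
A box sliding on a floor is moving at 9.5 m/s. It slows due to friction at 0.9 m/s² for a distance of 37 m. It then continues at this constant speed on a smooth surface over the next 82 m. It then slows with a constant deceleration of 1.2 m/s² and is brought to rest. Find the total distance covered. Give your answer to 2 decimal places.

Phase 1 (decelerating): v₀ = 9.50 m/s, a = -0.9 m/s².
v² = v₀² + 2aΔx = 9.50² + 2·-0.9·37 = 23.6 → v = 4.86 m/s
t = (v − v₀)/a = (4.86 − 9.50)/-0.9 = 5.15 s

Phase 2 (constant speed): v₀ = 4.86 m/s, a = 0 m/s².
Constant speed: t = d/v = 82/4.86 = 16.9 s

Phase 3 (decelerating): v₀ = 4.86 m/s, a = -1.2 m/s².
v = v₀ + at → t = (0 − 4.86) / -1.2 = 4.05 s
v² = v₀² + 2aΔx → Δx = (0² − 4.86²)/(2·-1.2) = 9.85 m
Total distance = 37.0 + 82.0 + 9.85 = 129 m

128.85 m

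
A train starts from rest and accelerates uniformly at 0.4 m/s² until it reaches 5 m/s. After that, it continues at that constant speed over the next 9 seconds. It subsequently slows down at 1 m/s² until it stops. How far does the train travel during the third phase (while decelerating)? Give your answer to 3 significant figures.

Phase 1 (accelerating): v₀ = 0 m/s, a = 0.4 m/s².
v = v₀ + at → t = (5 − 0) / 0.4 = 12.5 s
v² = v₀² + 2aΔx → Δx = (5² − 0²)/(2·0.4) = 31.2 m

Phase 2 (constant speed): v₀ = 5.00 m/s, a = 0 m/s².
v = v₀ + at = 5.00 + (0)(9) = 5.00 m/s
Δx = v₀t + ½at² = 5.00·9 + 0.5·0·9² = 45.0 m

Phase 3 (decelerating): v₀ = 5.00 m/s, a = -1 m/s².
v = v₀ + at → t = (0 − 5.00) / -1 = 5.00 s
v² = v₀² + 2aΔx → Δx = (0² − 5.00²)/(2·-1) = 12.5 m
Distance in phase 3 = 12.5 m

12.5 m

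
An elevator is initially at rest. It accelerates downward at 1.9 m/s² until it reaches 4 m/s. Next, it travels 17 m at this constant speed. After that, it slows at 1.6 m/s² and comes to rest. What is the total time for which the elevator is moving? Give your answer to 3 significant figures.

Phase 1 (accelerating): v₀ = 0 m/s, a = 1.9 m/s².
v = v₀ + at → t = (4 − 0) / 1.9 = 2.11 s
v² = v₀² + 2aΔx → Δx = (4² − 0²)/(2·1.9) = 4.21 m

Phase 2 (constant speed): v₀ = 4.00 m/s, a = 0 m/s².
Constant speed: t = d/v = 17/4.00 = 4.25 s

Phase 3 (decelerating): v₀ = 4.00 m/s, a = -1.6 m/s².
v = v₀ + at → t = (0 − 4.00) / -1.6 = 2.50 s
v² = v₀² + 2aΔx → Δx = (0² − 4.00²)/(2·-1.6) = 5.00 m
Total time = 2.11 + 4.25 + 2.50 = 8.86 s

8.86 s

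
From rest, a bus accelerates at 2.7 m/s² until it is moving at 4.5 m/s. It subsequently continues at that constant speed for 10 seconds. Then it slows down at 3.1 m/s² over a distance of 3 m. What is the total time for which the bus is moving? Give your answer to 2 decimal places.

12.70 s

Phase 1 (accelerating): v₀ = 0 m/s, a = 2.7 m/s².
v = v₀ + at → t = (4.5 − 0) / 2.7 = 1.67 s
v² = v₀² + 2aΔx → Δx = (4.5² − 0²)/(2·2.7) = 3.75 m

Phase 2 (constant speed): v₀ = 4.50 m/s, a = 0 m/s².
v = v₀ + at = 4.50 + (0)(10) = 4.50 m/s
Δx = v₀t + ½at² = 4.50·10 + 0.5·0·10² = 45.0 m

Phase 3 (decelerating): v₀ = 4.50 m/s, a = -3.1 m/s².
v² = v₀² + 2aΔx = 4.50² + 2·-3.1·3 = 1.65 → v = 1.28 m/s
t = (v − v₀)/a = (1.28 − 4.50)/-3.1 = 1.04 s
Total time = 1.67 + 10.0 + 1.04 = 12.7 s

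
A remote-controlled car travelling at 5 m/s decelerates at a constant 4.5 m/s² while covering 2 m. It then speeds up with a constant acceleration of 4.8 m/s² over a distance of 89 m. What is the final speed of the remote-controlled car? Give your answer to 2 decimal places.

Phase 1 (decelerating): v₀ = 5.00 m/s, a = -4.5 m/s².
v² = v₀² + 2aΔx = 5.00² + 2·-4.5·2 = 7.00 → v = 2.65 m/s
t = (v − v₀)/a = (2.65 − 5.00)/-4.5 = 0.523 s

Phase 2 (accelerating): v₀ = 2.65 m/s, a = 4.8 m/s².
v² = v₀² + 2aΔx = 2.65² + 2·4.8·89 = 861 → v = 29.3 m/s
t = (v − v₀)/a = (29.3 − 2.65)/4.8 = 5.56 s
Final speed = 29.3 m/s

29.35 m/s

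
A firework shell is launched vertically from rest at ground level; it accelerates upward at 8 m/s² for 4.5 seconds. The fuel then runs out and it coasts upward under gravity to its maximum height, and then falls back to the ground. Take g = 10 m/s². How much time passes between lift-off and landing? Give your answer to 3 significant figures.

Phase 1 (powered ascent): v₀ = 0 m/s, a = 8 m/s².
v = v₀ + at = 0 + (8)(4.5) = 36.0 m/s
Δx = v₀t + ½at² = 0·4.5 + 0.5·8·4.5² = 81.0 m

Phase 2 (coasting upward): v₀ = 36.0 m/s, a = -10 m/s².
v = v₀ + at → t = (0 − 36.0) / -10 = 3.60 s
v² = v₀² + 2aΔx → Δx = (0² − 36.0²)/(2·-10) = 64.8 m

Phase 3 (free fall): v₀ = 0 m/s, a = -10 m/s².
Falls 146 m from rest: t = √(2·146/10) = 5.40 s; v = g·t = 54.0 m/s.
Total time = 4.50 + 3.60 + 5.40 = 13.5 s

13.5 s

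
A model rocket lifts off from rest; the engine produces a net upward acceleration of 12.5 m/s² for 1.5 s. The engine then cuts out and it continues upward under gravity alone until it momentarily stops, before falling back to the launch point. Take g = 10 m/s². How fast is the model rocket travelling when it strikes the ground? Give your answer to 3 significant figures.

Phase 1 (powered ascent): v₀ = 0 m/s, a = 12.5 m/s².
v = v₀ + at = 0 + (12.5)(1.5) = 18.8 m/s
Δx = v₀t + ½at² = 0·1.5 + 0.5·12.5·1.5² = 14.1 m

Phase 2 (coasting upward): v₀ = 18.8 m/s, a = -10 m/s².
v = v₀ + at → t = (0 − 18.8) / -10 = 1.88 s
v² = v₀² + 2aΔx → Δx = (0² − 18.8²)/(2·-10) = 17.6 m

Phase 3 (free fall): v₀ = 0 m/s, a = -10 m/s².
Falls 31.6 m from rest: t = √(2·31.6/10) = 2.52 s; v = g·t = 25.2 m/s.
Impact speed = 25.2 m/s

25.2 m/s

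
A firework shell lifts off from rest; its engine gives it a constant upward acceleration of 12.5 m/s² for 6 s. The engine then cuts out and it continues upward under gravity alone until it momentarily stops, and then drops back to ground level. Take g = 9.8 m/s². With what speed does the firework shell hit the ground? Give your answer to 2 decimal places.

100.17 m/s

Phase 1 (powered ascent): v₀ = 0 m/s, a = 12.5 m/s².
v = v₀ + at = 0 + (12.5)(6) = 75.0 m/s
Δx = v₀t + ½at² = 0·6 + 0.5·12.5·6² = 225 m

Phase 2 (coasting upward): v₀ = 75.0 m/s, a = -9.8 m/s².
v = v₀ + at → t = (0 − 75.0) / -9.8 = 7.65 s
v² = v₀² + 2aΔx → Δx = (0² − 75.0²)/(2·-9.8) = 287 m

Phase 3 (free fall): v₀ = 0 m/s, a = -9.8 m/s².
Falls 512 m from rest: t = √(2·512/9.8) = 10.2 s; v = g·t = 100 m/s.
Impact speed = 100 m/s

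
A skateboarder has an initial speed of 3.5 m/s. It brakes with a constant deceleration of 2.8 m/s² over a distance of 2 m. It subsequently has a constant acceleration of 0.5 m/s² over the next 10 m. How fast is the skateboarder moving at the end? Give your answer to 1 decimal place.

Phase 1 (decelerating): v₀ = 3.50 m/s, a = -2.8 m/s².
v² = v₀² + 2aΔx = 3.50² + 2·-2.8·2 = 1.05 → v = 1.02 m/s
t = (v − v₀)/a = (1.02 − 3.50)/-2.8 = 0.884 s

Phase 2 (accelerating): v₀ = 1.02 m/s, a = 0.5 m/s².
v² = v₀² + 2aΔx = 1.02² + 2·0.5·10 = 11.1 → v = 3.32 m/s
t = (v − v₀)/a = (3.32 − 1.02)/0.5 = 4.60 s
Final speed = 3.32 m/s

3.3 m/s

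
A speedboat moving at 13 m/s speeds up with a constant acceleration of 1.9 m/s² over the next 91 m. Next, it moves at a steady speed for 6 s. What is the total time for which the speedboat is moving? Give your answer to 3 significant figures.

11.1 s

Phase 1 (accelerating): v₀ = 13.0 m/s, a = 1.9 m/s².
v² = v₀² + 2aΔx = 13.0² + 2·1.9·91 = 515 → v = 22.7 m/s
t = (v − v₀)/a = (22.7 − 13.0)/1.9 = 5.10 s

Phase 2 (constant speed): v₀ = 22.7 m/s, a = 0 m/s².
v = v₀ + at = 22.7 + (0)(6) = 22.7 m/s
Δx = v₀t + ½at² = 22.7·6 + 0.5·0·6² = 136 m
Total time = 5.10 + 6.00 = 11.1 s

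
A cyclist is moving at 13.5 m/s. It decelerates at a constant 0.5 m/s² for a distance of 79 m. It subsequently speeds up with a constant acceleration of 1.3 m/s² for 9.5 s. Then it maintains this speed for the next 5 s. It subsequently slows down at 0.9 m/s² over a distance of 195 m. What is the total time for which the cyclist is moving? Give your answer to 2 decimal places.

32.32 s

Phase 1 (decelerating): v₀ = 13.5 m/s, a = -0.5 m/s².
v² = v₀² + 2aΔx = 13.5² + 2·-0.5·79 = 103 → v = 10.2 m/s
t = (v − v₀)/a = (10.2 − 13.5)/-0.5 = 6.68 s

Phase 2 (accelerating): v₀ = 10.2 m/s, a = 1.3 m/s².
v = v₀ + at = 10.2 + (1.3)(9.5) = 22.5 m/s
Δx = v₀t + ½at² = 10.2·9.5 + 0.5·1.3·9.5² = 155 m

Phase 3 (constant speed): v₀ = 22.5 m/s, a = 0 m/s².
v = v₀ + at = 22.5 + (0)(5) = 22.5 m/s
Δx = v₀t + ½at² = 22.5·5 + 0.5·0·5² = 113 m

Phase 4 (decelerating): v₀ = 22.5 m/s, a = -0.9 m/s².
v² = v₀² + 2aΔx = 22.5² + 2·-0.9·195 = 156 → v = 12.5 m/s
t = (v − v₀)/a = (12.5 − 22.5)/-0.9 = 11.1 s
Total time = 6.68 + 9.50 + 5.00 + 11.1 = 32.3 s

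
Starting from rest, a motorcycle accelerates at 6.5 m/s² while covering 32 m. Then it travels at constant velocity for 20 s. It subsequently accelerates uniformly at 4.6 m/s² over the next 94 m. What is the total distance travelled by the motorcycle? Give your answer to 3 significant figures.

534 m

Phase 1 (accelerating): v₀ = 0 m/s, a = 6.5 m/s².
v² = v₀² + 2aΔx = 0² + 2·6.5·32 = 416 → v = 20.4 m/s
t = (v − v₀)/a = (20.4 − 0)/6.5 = 3.14 s

Phase 2 (constant speed): v₀ = 20.4 m/s, a = 0 m/s².
v = v₀ + at = 20.4 + (0)(20) = 20.4 m/s
Δx = v₀t + ½at² = 20.4·20 + 0.5·0·20² = 408 m

Phase 3 (accelerating): v₀ = 20.4 m/s, a = 4.6 m/s².
v² = v₀² + 2aΔx = 20.4² + 2·4.6·94 = 1280 → v = 35.8 m/s
t = (v − v₀)/a = (35.8 − 20.4)/4.6 = 3.35 s
Total distance = 32.0 + 408 + 94.0 = 534 m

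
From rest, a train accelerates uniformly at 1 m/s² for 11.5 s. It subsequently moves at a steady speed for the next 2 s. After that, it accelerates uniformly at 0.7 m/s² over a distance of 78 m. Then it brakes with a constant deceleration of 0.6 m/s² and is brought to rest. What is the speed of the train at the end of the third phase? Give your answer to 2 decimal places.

Phase 1 (accelerating): v₀ = 0 m/s, a = 1 m/s².
v = v₀ + at = 0 + (1)(11.5) = 11.5 m/s
Δx = v₀t + ½at² = 0·11.5 + 0.5·1·11.5² = 66.1 m

Phase 2 (constant speed): v₀ = 11.5 m/s, a = 0 m/s².
v = v₀ + at = 11.5 + (0)(2) = 11.5 m/s
Δx = v₀t + ½at² = 11.5·2 + 0.5·0·2² = 23.0 m

Phase 3 (accelerating): v₀ = 11.5 m/s, a = 0.7 m/s².
v² = v₀² + 2aΔx = 11.5² + 2·0.7·78 = 241 → v = 15.5 m/s
t = (v − v₀)/a = (15.5 − 11.5)/0.7 = 5.77 s
Speed at end of phase 3 = 15.5 m/s

15.54 m/s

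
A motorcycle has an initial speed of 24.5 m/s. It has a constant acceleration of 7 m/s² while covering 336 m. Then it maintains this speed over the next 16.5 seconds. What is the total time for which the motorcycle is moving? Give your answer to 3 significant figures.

Phase 1 (accelerating): v₀ = 24.5 m/s, a = 7 m/s².
v² = v₀² + 2aΔx = 24.5² + 2·7·336 = 5300 → v = 72.8 m/s
t = (v − v₀)/a = (72.8 − 24.5)/7 = 6.90 s

Phase 2 (constant speed): v₀ = 72.8 m/s, a = 0 m/s².
v = v₀ + at = 72.8 + (0)(16.5) = 72.8 m/s
Δx = v₀t + ½at² = 72.8·16.5 + 0.5·0·16.5² = 1200 m
Total time = 6.90 + 16.5 = 23.4 s

23.4 s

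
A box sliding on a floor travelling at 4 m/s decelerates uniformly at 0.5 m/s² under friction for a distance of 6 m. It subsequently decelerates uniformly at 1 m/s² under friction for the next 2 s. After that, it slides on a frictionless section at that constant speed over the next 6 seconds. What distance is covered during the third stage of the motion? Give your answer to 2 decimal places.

Phase 1 (decelerating): v₀ = 4.00 m/s, a = -0.5 m/s².
v² = v₀² + 2aΔx = 4.00² + 2·-0.5·6 = 10.0 → v = 3.16 m/s
t = (v − v₀)/a = (3.16 − 4.00)/-0.5 = 1.68 s

Phase 2 (decelerating): v₀ = 3.16 m/s, a = -1 m/s².
v = v₀ + at = 3.16 + (-1)(2) = 1.16 m/s
Δx = v₀t + ½at² = 3.16·2 + 0.5·-1·2² = 4.32 m

Phase 3 (constant speed): v₀ = 1.16 m/s, a = 0 m/s².
v = v₀ + at = 1.16 + (0)(6) = 1.16 m/s
Δx = v₀t + ½at² = 1.16·6 + 0.5·0·6² = 6.97 m
Distance in phase 3 = 6.97 m

6.97 m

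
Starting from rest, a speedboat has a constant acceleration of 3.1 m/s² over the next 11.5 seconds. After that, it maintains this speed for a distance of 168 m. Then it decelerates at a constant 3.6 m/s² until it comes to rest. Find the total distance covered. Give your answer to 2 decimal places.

549.50 m

Phase 1 (accelerating): v₀ = 0 m/s, a = 3.1 m/s².
v = v₀ + at = 0 + (3.1)(11.5) = 35.6 m/s
Δx = v₀t + ½at² = 0·11.5 + 0.5·3.1·11.5² = 205 m

Phase 2 (constant speed): v₀ = 35.6 m/s, a = 0 m/s².
Constant speed: t = d/v = 168/35.6 = 4.71 s

Phase 3 (decelerating): v₀ = 35.6 m/s, a = -3.6 m/s².
v = v₀ + at → t = (0 − 35.6) / -3.6 = 9.90 s
v² = v₀² + 2aΔx → Δx = (0² − 35.6²)/(2·-3.6) = 177 m
Total distance = 205 + 168 + 177 = 550 m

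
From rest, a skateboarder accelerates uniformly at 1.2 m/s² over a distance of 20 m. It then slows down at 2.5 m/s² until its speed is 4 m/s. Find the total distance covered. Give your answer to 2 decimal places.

26.40 m

Phase 1 (accelerating): v₀ = 0 m/s, a = 1.2 m/s².
v² = v₀² + 2aΔx = 0² + 2·1.2·20 = 48.0 → v = 6.93 m/s
t = (v − v₀)/a = (6.93 − 0)/1.2 = 5.77 s

Phase 2 (decelerating): v₀ = 6.93 m/s, a = -2.5 m/s².
v = v₀ + at → t = (4 − 6.93) / -2.5 = 1.17 s
v² = v₀² + 2aΔx → Δx = (4² − 6.93²)/(2·-2.5) = 6.40 m
Total distance = 20.0 + 6.40 = 26.4 m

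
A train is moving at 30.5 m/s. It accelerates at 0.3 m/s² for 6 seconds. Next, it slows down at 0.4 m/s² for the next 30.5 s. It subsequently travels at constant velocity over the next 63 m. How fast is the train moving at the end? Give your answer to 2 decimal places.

20.10 m/s

Phase 1 (accelerating): v₀ = 30.5 m/s, a = 0.3 m/s².
v = v₀ + at = 30.5 + (0.3)(6) = 32.3 m/s
Δx = v₀t + ½at² = 30.5·6 + 0.5·0.3·6² = 188 m

Phase 2 (decelerating): v₀ = 32.3 m/s, a = -0.4 m/s².
v = v₀ + at = 32.3 + (-0.4)(30.5) = 20.1 m/s
Δx = v₀t + ½at² = 32.3·30.5 + 0.5·-0.4·30.5² = 799 m

Phase 3 (constant speed): v₀ = 20.1 m/s, a = 0 m/s².
Constant speed: t = d/v = 63/20.1 = 3.13 s
Final speed = 20.1 m/s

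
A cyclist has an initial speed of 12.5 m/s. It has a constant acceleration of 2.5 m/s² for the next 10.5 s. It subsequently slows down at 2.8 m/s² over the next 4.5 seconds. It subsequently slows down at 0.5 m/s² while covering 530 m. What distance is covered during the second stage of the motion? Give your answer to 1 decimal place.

146.0 m

Phase 1 (accelerating): v₀ = 12.5 m/s, a = 2.5 m/s².
v = v₀ + at = 12.5 + (2.5)(10.5) = 38.8 m/s
Δx = v₀t + ½at² = 12.5·10.5 + 0.5·2.5·10.5² = 269 m

Phase 2 (decelerating): v₀ = 38.8 m/s, a = -2.8 m/s².
v = v₀ + at = 38.8 + (-2.8)(4.5) = 26.1 m/s
Δx = v₀t + ½at² = 38.8·4.5 + 0.5·-2.8·4.5² = 146 m
Distance in phase 2 = 146 m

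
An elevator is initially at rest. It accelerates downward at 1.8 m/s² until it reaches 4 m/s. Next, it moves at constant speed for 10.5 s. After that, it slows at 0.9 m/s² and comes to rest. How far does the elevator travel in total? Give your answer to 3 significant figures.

55.3 m

Phase 1 (accelerating): v₀ = 0 m/s, a = 1.8 m/s².
v = v₀ + at → t = (4 − 0) / 1.8 = 2.22 s
v² = v₀² + 2aΔx → Δx = (4² − 0²)/(2·1.8) = 4.44 m

Phase 2 (constant speed): v₀ = 4.00 m/s, a = 0 m/s².
v = v₀ + at = 4.00 + (0)(10.5) = 4.00 m/s
Δx = v₀t + ½at² = 4.00·10.5 + 0.5·0·10.5² = 42.0 m

Phase 3 (decelerating): v₀ = 4.00 m/s, a = -0.9 m/s².
v = v₀ + at → t = (0 − 4.00) / -0.9 = 4.44 s
v² = v₀² + 2aΔx → Δx = (0² − 4.00²)/(2·-0.9) = 8.89 m
Total distance = 4.44 + 42.0 + 8.89 = 55.3 m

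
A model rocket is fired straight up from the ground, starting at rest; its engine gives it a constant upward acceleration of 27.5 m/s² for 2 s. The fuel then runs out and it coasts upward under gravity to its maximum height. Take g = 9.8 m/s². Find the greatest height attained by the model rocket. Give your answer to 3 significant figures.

209 m

Phase 1 (powered ascent): v₀ = 0 m/s, a = 27.5 m/s².
v = v₀ + at = 0 + (27.5)(2) = 55.0 m/s
Δx = v₀t + ½at² = 0·2 + 0.5·27.5·2² = 55.0 m

Phase 2 (coasting upward): v₀ = 55.0 m/s, a = -9.8 m/s².
v = v₀ + at → t = (0 − 55.0) / -9.8 = 5.61 s
v² = v₀² + 2aΔx → Δx = (0² − 55.0²)/(2·-9.8) = 154 m
Maximum height = 55.0 + 154 = 209 m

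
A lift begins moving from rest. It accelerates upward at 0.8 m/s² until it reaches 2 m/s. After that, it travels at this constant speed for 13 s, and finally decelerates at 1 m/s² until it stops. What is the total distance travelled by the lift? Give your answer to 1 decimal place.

Phase 1 (accelerating): v₀ = 0 m/s, a = 0.8 m/s².
v = v₀ + at → t = (2 − 0) / 0.8 = 2.50 s
v² = v₀² + 2aΔx → Δx = (2² − 0²)/(2·0.8) = 2.50 m

Phase 2 (constant speed): v₀ = 2.00 m/s, a = 0 m/s².
v = v₀ + at = 2.00 + (0)(13) = 2.00 m/s
Δx = v₀t + ½at² = 2.00·13 + 0.5·0·13² = 26.0 m

Phase 3 (decelerating): v₀ = 2.00 m/s, a = -1 m/s².
v = v₀ + at → t = (0 − 2.00) / -1 = 2.00 s
v² = v₀² + 2aΔx → Δx = (0² − 2.00²)/(2·-1) = 2.00 m
Total distance = 2.50 + 26.0 + 2.00 = 30.5 m

30.5 m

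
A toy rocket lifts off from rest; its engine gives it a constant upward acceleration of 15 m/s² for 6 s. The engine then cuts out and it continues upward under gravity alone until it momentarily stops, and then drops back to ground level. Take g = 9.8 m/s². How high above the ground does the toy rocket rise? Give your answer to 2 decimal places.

Phase 1 (powered ascent): v₀ = 0 m/s, a = 15 m/s².
v = v₀ + at = 0 + (15)(6) = 90.0 m/s
Δx = v₀t + ½at² = 0·6 + 0.5·15·6² = 270 m

Phase 2 (coasting upward): v₀ = 90.0 m/s, a = -9.8 m/s².
v = v₀ + at → t = (0 − 90.0) / -9.8 = 9.18 s
v² = v₀² + 2aΔx → Δx = (0² − 90.0²)/(2·-9.8) = 413 m
Maximum height = 270 + 413 = 683 m

683.27 m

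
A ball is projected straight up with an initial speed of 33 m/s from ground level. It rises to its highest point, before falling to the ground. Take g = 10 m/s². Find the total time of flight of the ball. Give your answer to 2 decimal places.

Phase 1 (rising): v₀ = 33.0 m/s, a = -10 m/s².
v = v₀ + at → t = (0 − 33.0) / -10 = 3.30 s
v² = v₀² + 2aΔx → Δx = (0² − 33.0²)/(2·-10) = 54.5 m

Phase 2 (falling): v₀ = 0 m/s, a = -10 m/s².
Falls 54.5 m from rest: t = √(2·54.5/10) = 3.30 s; v = g·t = 33.0 m/s.
Total time = 3.30 + 3.30 = 6.60 s

6.60 s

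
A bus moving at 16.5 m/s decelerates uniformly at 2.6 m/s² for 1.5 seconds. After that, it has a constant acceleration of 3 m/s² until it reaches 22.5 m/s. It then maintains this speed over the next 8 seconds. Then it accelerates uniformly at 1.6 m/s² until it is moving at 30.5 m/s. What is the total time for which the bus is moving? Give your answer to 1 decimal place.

Phase 1 (decelerating): v₀ = 16.5 m/s, a = -2.6 m/s².
v = v₀ + at = 16.5 + (-2.6)(1.5) = 12.6 m/s
Δx = v₀t + ½at² = 16.5·1.5 + 0.5·-2.6·1.5² = 21.8 m

Phase 2 (accelerating): v₀ = 12.6 m/s, a = 3 m/s².
v = v₀ + at → t = (22.5 − 12.6) / 3 = 3.30 s
v² = v₀² + 2aΔx → Δx = (22.5² − 12.6²)/(2·3) = 57.9 m

Phase 3 (constant speed): v₀ = 22.5 m/s, a = 0 m/s².
v = v₀ + at = 22.5 + (0)(8) = 22.5 m/s
Δx = v₀t + ½at² = 22.5·8 + 0.5·0·8² = 180 m

Phase 4 (accelerating): v₀ = 22.5 m/s, a = 1.6 m/s².
v = v₀ + at → t = (30.5 − 22.5) / 1.6 = 5.00 s
v² = v₀² + 2aΔx → Δx = (30.5² − 22.5²)/(2·1.6) = 132 m
Total time = 1.50 + 3.30 + 8.00 + 5.00 = 17.8 s

17.8 s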